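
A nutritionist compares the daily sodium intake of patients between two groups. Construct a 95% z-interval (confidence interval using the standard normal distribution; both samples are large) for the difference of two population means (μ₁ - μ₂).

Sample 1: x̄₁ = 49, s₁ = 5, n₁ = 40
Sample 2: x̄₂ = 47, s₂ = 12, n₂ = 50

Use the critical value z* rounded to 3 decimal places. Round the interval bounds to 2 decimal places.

Both samples are large (n₁ = 40 ≥ 30, n₂ = 50 ≥ 30), so a z-interval for the difference of means applies.

Point estimate: x̄₁ - x̄₂ = 49 - 47 = 2

Standard error: SE = √(s₁²/n₁ + s₂²/n₂)
= √(5²/40 + 12²/50)
= √(0.625000 + 2.880000)
= 1.872165

For 95% confidence, z* = 1.96 (from standard normal table)
Margin of error: E = z* × SE = 1.96 × 1.872165 = 3.6694

Z-interval: (x̄₁ - x̄₂) ± E = 2 ± 3.6694 = (-1.6694, 5.6694)

Rounded to 2 decimal places:

(-1.67, 5.67)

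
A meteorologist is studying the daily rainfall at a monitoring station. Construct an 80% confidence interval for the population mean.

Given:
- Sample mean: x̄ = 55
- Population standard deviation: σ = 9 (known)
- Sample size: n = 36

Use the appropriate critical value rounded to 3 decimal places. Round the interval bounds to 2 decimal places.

The population standard deviation σ is known, so use a z-interval (standard normal critical value).

For 80% confidence, z* = 1.282 (from standard normal table)

Standard error: SE = σ/√n = 9/√36 = 1.500000

Margin of error: E = z* × SE = 1.282 × 1.500000 = 1.9230

Z-interval: x̄ ± E = 55 ± 1.9230 = (53.0770, 56.9230)

Rounded to 2 decimal places:

(53.08, 56.92)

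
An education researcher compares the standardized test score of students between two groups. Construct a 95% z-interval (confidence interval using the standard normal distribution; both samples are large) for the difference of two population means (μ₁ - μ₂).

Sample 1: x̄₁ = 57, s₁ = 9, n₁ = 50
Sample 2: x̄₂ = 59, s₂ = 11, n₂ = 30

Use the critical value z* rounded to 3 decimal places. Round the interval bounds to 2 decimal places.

Both samples are large (n₁ = 50 ≥ 30, n₂ = 30 ≥ 30), so a z-interval for the difference of means applies.

Point estimate: x̄₁ - x̄₂ = 57 - 59 = -2

Standard error: SE = √(s₁²/n₁ + s₂²/n₂)
= √(9²/50 + 11²/30)
= √(1.620000 + 4.033333)
= 2.377674

For 95% confidence, z* = 1.96 (from standard normal table)
Margin of error: E = z* × SE = 1.96 × 2.377674 = 4.6602

Z-interval: (x̄₁ - x̄₂) ± E = -2 ± 4.6602 = (-6.6602, 2.6602)

Rounded to 2 decimal places:

(-6.66, 2.66)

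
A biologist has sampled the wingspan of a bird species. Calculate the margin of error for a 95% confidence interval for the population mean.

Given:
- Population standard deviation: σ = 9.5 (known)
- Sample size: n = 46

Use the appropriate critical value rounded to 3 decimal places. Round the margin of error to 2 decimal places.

The population standard deviation σ is known, so use the z-interval margin of error formula.

For 95% confidence, z* = 1.96 (from standard normal table)

Margin of error formula for z-interval: E = z* × σ/√n

E = 1.96 × 9.5/√46
  = 1.96 × 1.400699
  = 2.7454

Rounded to 2 decimal places:

2.75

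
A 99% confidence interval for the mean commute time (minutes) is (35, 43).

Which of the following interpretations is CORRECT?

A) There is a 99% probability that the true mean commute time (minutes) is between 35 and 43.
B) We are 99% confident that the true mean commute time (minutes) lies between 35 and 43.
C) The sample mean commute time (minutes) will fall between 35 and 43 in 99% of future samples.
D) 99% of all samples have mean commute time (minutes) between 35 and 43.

A confidence interval represents our confidence in the procedure, not a probability statement about the parameter.

Key concept: If we repeated this sampling process many times and computed a 99% CI each time, about 99% of those intervals would contain the true population parameter.

For this specific interval (35, 43):
- Midpoint (point estimate): 39
- Margin of error: 4

The correct interpretation is the one stating confidence that the true parameter lies in the interval — option B.

B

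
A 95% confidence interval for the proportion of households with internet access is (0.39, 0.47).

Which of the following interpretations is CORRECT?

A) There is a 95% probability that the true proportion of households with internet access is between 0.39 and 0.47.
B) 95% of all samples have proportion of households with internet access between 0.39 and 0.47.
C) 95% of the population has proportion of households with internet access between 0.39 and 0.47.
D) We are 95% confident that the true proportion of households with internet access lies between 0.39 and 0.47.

A confidence interval represents our confidence in the procedure, not a probability statement about the parameter.

Key concept: If we repeated this sampling process many times and computed a 95% CI each time, about 95% of those intervals would contain the true population parameter.

For this specific interval (0.39, 0.47):
- Midpoint (point estimate): 0.43
- Margin of error: 0.04

The correct interpretation is the one stating confidence that the true parameter lies in the interval — option D.

D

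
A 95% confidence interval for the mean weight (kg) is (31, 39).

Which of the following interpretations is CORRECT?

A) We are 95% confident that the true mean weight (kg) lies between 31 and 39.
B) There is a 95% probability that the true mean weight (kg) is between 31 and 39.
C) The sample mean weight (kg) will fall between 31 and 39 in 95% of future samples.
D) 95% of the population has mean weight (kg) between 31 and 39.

A confidence interval represents our confidence in the procedure, not a probability statement about the parameter.

Key concept: If we repeated this sampling process many times and computed a 95% CI each time, about 95% of those intervals would contain the true population parameter.

For this specific interval (31, 39):
- Midpoint (point estimate): 35
- Margin of error: 4

The correct interpretation is the one stating confidence that the true parameter lies in the interval — option A.

A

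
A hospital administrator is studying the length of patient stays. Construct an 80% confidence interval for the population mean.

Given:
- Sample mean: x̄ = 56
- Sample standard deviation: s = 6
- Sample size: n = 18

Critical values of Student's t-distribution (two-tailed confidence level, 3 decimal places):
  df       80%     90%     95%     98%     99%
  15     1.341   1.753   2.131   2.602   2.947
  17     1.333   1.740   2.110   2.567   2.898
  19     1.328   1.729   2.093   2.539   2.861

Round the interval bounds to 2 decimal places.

The population standard deviation σ is unknown (only the sample standard deviation s is given), so use a t-interval with df = n - 1 = 18 - 1 = 17.

For 80% confidence with df = 17, t* = 1.333 (from t-table)

Standard error: SE = s/√n = 6/√18 = 1.414214

Margin of error: E = t* × SE = 1.333 × 1.414214 = 1.8851

T-interval: x̄ ± E = 56 ± 1.8851 = (54.1149, 57.8851)

Rounded to 2 decimal places:

(54.11, 57.89)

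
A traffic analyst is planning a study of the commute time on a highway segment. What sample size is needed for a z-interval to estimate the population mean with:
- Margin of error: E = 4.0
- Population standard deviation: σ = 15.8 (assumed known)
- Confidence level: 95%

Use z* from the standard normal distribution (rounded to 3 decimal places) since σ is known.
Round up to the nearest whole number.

Using z* since population σ is known (z-interval formula).

For 95% confidence, z* = 1.96 (from standard normal table)

Sample size formula for z-interval: n = (z*σ/E)²

n = (1.96 × 15.8 / 4.0)²
  = (7.742000)²
  = 59.9386

Round up to the nearest whole number: n = 60

60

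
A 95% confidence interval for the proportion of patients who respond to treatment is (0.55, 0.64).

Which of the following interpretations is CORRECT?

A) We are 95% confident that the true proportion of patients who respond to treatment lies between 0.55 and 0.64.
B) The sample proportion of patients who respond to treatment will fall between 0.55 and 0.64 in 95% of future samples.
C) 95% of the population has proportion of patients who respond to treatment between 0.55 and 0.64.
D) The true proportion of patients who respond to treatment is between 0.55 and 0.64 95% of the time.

A confidence interval represents our confidence in the procedure, not a probability statement about the parameter.

Key concept: If we repeated this sampling process many times and computed a 95% CI each time, about 95% of those intervals would contain the true population parameter.

For this specific interval (0.55, 0.64):
- Midpoint (point estimate): 0.595
- Margin of error: 0.045

The correct interpretation is the one stating confidence that the true parameter lies in the interval — option A.

A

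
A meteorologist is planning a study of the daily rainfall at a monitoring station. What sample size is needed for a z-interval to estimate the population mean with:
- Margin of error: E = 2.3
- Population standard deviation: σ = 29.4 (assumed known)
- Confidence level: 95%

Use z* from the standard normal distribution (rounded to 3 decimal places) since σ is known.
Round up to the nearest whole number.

Using z* since population σ is known (z-interval formula).

For 95% confidence, z* = 1.96 (from standard normal table)

Sample size formula for z-interval: n = (z*σ/E)²

n = (1.96 × 29.4 / 2.3)²
  = (25.053913)²
  = 627.6986

Round up to the nearest whole number: n = 628

628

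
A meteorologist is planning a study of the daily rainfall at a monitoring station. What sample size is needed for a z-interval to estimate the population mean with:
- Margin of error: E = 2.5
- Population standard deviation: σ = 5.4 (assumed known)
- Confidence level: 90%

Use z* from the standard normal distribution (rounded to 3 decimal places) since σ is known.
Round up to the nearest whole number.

Using z* since population σ is known (z-interval formula).

For 90% confidence, z* = 1.645 (from standard normal table)

Sample size formula for z-interval: n = (z*σ/E)²

n = (1.645 × 5.4 / 2.5)²
  = (3.553200)²
  = 12.6252

Round up to the nearest whole number: n = 13

13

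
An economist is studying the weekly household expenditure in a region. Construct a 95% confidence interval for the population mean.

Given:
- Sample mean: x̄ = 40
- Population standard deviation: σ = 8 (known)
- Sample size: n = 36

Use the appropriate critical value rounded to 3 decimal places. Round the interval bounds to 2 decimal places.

The population standard deviation σ is known, so use a z-interval (standard normal critical value).

For 95% confidence, z* = 1.96 (from standard normal table)

Standard error: SE = σ/√n = 8/√36 = 1.333333

Margin of error: E = z* × SE = 1.96 × 1.333333 = 2.6133

Z-interval: x̄ ± E = 40 ± 2.6133 = (37.3867, 42.6133)

Rounded to 2 decimal places:

(37.39, 42.61)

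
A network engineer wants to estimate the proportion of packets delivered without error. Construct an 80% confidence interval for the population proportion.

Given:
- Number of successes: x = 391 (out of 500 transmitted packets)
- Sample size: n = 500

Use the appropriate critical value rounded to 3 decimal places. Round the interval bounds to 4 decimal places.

Sample proportion: p̂ = 391/500 = 0.782000

Check conditions for normal approximation:
  np̂ = 391 ≥ 10 ✓
  n(1-p̂) = 109 ≥ 10 ✓

The sample is large enough, so use a z-interval (normal approximation) for the proportion.

For 80% confidence, z* = 1.282 (from standard normal table)

Standard error: SE = √(p̂(1-p̂)/n) = √(0.782000×0.218000/500) = 0.01846489

Margin of error: E = z* × SE = 1.282 × 0.01846489 = 0.023672

Z-interval: p̂ ± E = 0.782000 ± 0.023672 = (0.758328, 0.805672)

Rounded to 4 decimal places:

(0.7583, 0.8057)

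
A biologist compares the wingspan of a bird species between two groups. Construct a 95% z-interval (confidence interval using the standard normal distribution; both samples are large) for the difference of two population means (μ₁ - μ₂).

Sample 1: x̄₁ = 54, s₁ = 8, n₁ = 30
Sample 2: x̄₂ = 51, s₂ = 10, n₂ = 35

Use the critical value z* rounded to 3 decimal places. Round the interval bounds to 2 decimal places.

Both samples are large (n₁ = 30 ≥ 30, n₂ = 35 ≥ 30), so a z-interval for the difference of means applies.

Point estimate: x̄₁ - x̄₂ = 54 - 51 = 3

Standard error: SE = √(s₁²/n₁ + s₂²/n₂)
= √(8²/30 + 10²/35)
= √(2.133333 + 2.857143)
= 2.233937

For 95% confidence, z* = 1.96 (from standard normal table)
Margin of error: E = z* × SE = 1.96 × 2.233937 = 4.3785

Z-interval: (x̄₁ - x̄₂) ± E = 3 ± 4.3785 = (-1.3785, 7.3785)

Rounded to 2 decimal places:

(-1.38, 7.38)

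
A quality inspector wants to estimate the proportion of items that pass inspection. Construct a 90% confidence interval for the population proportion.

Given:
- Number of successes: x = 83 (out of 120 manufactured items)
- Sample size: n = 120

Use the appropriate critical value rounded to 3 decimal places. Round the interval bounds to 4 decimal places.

Sample proportion: p̂ = 83/120 = 0.691667

Check conditions for normal approximation:
  np̂ = 83 ≥ 10 ✓
  n(1-p̂) = 37 ≥ 10 ✓

The sample is large enough, so use a z-interval (normal approximation) for the proportion.

For 90% confidence, z* = 1.645 (from standard normal table)

Standard error: SE = √(p̂(1-p̂)/n) = √(0.691667×0.308333/120) = 0.04215684

Margin of error: E = z* × SE = 1.645 × 0.04215684 = 0.069348

Z-interval: p̂ ± E = 0.691667 ± 0.069348 = (0.622319, 0.761015)

Rounded to 4 decimal places:

(0.6223, 0.7610)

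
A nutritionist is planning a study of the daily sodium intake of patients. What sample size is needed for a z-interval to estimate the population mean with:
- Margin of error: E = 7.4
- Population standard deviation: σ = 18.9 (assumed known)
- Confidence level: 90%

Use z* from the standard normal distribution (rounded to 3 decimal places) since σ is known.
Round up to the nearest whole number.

Using z* since population σ is known (z-interval formula).

For 90% confidence, z* = 1.645 (from standard normal table)

Sample size formula for z-interval: n = (z*σ/E)²

n = (1.645 × 18.9 / 7.4)²
  = (4.201419)²
  = 17.6519

Round up to the nearest whole number: n = 18

18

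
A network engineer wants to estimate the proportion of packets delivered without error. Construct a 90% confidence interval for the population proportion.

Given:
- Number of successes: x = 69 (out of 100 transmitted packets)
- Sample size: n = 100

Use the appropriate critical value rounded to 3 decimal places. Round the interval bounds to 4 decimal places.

Sample proportion: p̂ = 69/100 = 0.690000

Check conditions for normal approximation:
  np̂ = 69 ≥ 10 ✓
  n(1-p̂) = 31 ≥ 10 ✓

The sample is large enough, so use a z-interval (normal approximation) for the proportion.

For 90% confidence, z* = 1.645 (from standard normal table)

Standard error: SE = √(p̂(1-p̂)/n) = √(0.690000×0.310000/100) = 0.04624932

Margin of error: E = z* × SE = 1.645 × 0.04624932 = 0.076080

Z-interval: p̂ ± E = 0.690000 ± 0.076080 = (0.613920, 0.766080)

Rounded to 4 decimal places:

(0.6139, 0.7661)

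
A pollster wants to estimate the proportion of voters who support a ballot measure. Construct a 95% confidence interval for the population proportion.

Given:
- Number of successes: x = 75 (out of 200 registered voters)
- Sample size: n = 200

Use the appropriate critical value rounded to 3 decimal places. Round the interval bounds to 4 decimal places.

Sample proportion: p̂ = 75/200 = 0.375000

Check conditions for normal approximation:
  np̂ = 75 ≥ 10 ✓
  n(1-p̂) = 125 ≥ 10 ✓

The sample is large enough, so use a z-interval (normal approximation) for the proportion.

For 95% confidence, z* = 1.96 (from standard normal table)

Standard error: SE = √(p̂(1-p̂)/n) = √(0.375000×0.625000/200) = 0.03423266

Margin of error: E = z* × SE = 1.96 × 0.03423266 = 0.067096

Z-interval: p̂ ± E = 0.375000 ± 0.067096 = (0.307904, 0.442096)

Rounded to 4 decimal places:

(0.3079, 0.4421)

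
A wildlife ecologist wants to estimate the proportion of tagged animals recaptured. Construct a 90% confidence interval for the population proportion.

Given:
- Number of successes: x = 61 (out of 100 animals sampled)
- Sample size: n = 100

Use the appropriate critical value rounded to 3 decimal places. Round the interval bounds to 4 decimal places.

Sample proportion: p̂ = 61/100 = 0.610000

Check conditions for normal approximation:
  np̂ = 61 ≥ 10 ✓
  n(1-p̂) = 39 ≥ 10 ✓

The sample is large enough, so use a z-interval (normal approximation) for the proportion.

For 90% confidence, z* = 1.645 (from standard normal table)

Standard error: SE = √(p̂(1-p̂)/n) = √(0.610000×0.390000/100) = 0.04877499

Margin of error: E = z* × SE = 1.645 × 0.04877499 = 0.080235

Z-interval: p̂ ± E = 0.610000 ± 0.080235 = (0.529765, 0.690235)

Rounded to 4 decimal places:

(0.5298, 0.6902)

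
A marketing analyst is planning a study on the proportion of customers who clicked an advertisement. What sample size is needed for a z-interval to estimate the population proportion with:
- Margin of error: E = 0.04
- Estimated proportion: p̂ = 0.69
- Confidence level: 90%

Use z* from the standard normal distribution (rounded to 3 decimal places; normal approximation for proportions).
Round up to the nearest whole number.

Using z* for proportion z-interval (normal approximation).

For 90% confidence, z* = 1.645 (from standard normal table)

Sample size formula for proportion z-interval: n = z*²p̂(1-p̂)/E²

n = 1.645² × 0.69 × 0.31 / 0.04²
  = 2.706025 × 0.2139 / 0.0016
  = 361.7617

Round up to the nearest whole number: n = 362

362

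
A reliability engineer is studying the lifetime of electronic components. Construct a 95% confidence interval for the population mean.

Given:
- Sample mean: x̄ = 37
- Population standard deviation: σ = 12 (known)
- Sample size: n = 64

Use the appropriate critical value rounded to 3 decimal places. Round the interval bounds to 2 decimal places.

The population standard deviation σ is known, so use a z-interval (standard normal critical value).

For 95% confidence, z* = 1.96 (from standard normal table)

Standard error: SE = σ/√n = 12/√64 = 1.500000

Margin of error: E = z* × SE = 1.96 × 1.500000 = 2.9400

Z-interval: x̄ ± E = 37 ± 2.9400 = (34.0600, 39.9400)

Rounded to 2 decimal places:

(34.06, 39.94)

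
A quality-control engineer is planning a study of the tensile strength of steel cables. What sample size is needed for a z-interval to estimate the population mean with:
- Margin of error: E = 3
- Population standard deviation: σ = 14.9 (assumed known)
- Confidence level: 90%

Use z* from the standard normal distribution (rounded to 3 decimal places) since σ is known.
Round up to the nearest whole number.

Using z* since population σ is known (z-interval formula).

For 90% confidence, z* = 1.645 (from standard normal table)

Sample size formula for z-interval: n = (z*σ/E)²

n = (1.645 × 14.9 / 3)²
  = (8.170167)²
  = 66.7516

Round up to the nearest whole number: n = 67

67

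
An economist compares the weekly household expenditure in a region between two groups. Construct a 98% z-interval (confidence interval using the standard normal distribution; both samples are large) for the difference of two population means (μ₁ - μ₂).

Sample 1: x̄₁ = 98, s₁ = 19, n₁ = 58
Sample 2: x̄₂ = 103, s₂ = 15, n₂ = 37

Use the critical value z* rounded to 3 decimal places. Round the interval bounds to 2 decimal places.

Both samples are large (n₁ = 58 ≥ 30, n₂ = 37 ≥ 30), so a z-interval for the difference of means applies.

Point estimate: x̄₁ - x̄₂ = 98 - 103 = -5

Standard error: SE = √(s₁²/n₁ + s₂²/n₂)
= √(19²/58 + 15²/37)
= √(6.224138 + 6.081081)
= 3.507880

For 98% confidence, z* = 2.326 (from standard normal table)
Margin of error: E = z* × SE = 2.326 × 3.507880 = 8.1593

Z-interval: (x̄₁ - x̄₂) ± E = -5 ± 8.1593 = (-13.1593, 3.1593)

Rounded to 2 decimal places:

(-13.16, 3.16)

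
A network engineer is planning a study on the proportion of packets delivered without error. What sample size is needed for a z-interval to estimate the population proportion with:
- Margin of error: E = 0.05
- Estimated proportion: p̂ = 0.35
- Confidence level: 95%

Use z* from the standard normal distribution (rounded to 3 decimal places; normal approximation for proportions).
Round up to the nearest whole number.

Using z* for proportion z-interval (normal approximation).

For 95% confidence, z* = 1.96 (from standard normal table)

Sample size formula for proportion z-interval: n = z*²p̂(1-p̂)/E²

n = 1.96² × 0.35 × 0.65 / 0.05²
  = 3.8416 × 0.2275 / 0.0025
  = 349.5856

Round up to the nearest whole number: n = 350

350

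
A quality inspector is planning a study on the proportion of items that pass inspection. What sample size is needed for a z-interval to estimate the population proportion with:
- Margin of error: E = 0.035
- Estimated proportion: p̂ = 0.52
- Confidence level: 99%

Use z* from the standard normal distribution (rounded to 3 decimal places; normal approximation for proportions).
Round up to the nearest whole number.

Using z* for proportion z-interval (normal approximation).

For 99% confidence, z* = 2.576 (from standard normal table)

Sample size formula for proportion z-interval: n = z*²p̂(1-p̂)/E²

n = 2.576² × 0.52 × 0.48 / 0.035²
  = 6.635776 × 0.2496 / 0.001225
  = 1352.0732

Round up to the nearest whole number: n = 1353

1353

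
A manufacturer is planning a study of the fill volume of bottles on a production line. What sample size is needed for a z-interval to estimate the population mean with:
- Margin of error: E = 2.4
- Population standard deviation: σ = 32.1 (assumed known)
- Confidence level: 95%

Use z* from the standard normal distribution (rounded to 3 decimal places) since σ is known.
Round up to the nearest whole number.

Using z* since population σ is known (z-interval formula).

For 95% confidence, z* = 1.96 (from standard normal table)

Sample size formula for z-interval: n = (z*σ/E)²

n = (1.96 × 32.1 / 2.4)²
  = (26.215000)²
  = 687.2262

Round up to the nearest whole number: n = 688

688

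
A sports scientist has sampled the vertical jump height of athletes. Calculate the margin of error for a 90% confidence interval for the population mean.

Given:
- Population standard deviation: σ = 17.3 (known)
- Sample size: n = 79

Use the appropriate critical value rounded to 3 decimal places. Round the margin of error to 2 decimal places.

The population standard deviation σ is known, so use the z-interval margin of error formula.

For 90% confidence, z* = 1.645 (from standard normal table)

Margin of error formula for z-interval: E = z* × σ/√n

E = 1.645 × 17.3/√79
  = 1.645 × 1.946402
  = 3.2018

Rounded to 2 decimal places:

3.20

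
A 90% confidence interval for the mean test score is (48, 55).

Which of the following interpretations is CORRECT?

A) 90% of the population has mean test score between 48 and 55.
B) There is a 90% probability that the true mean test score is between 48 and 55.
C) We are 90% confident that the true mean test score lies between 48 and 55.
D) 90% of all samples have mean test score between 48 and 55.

A confidence interval represents our confidence in the procedure, not a probability statement about the parameter.

Key concept: If we repeated this sampling process many times and computed a 90% CI each time, about 90% of those intervals would contain the true population parameter.

For this specific interval (48, 55):
- Midpoint (point estimate): 51.5
- Margin of error: 3.5

The correct interpretation is the one stating confidence that the true parameter lies in the interval — option C.

C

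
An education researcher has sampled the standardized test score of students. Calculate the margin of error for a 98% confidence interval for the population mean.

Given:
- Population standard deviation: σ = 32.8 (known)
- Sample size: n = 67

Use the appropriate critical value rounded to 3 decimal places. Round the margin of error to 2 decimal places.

The population standard deviation σ is known, so use the z-interval margin of error formula.

For 98% confidence, z* = 2.326 (from standard normal table)

Margin of error formula for z-interval: E = z* × σ/√n

E = 2.326 × 32.8/√67
  = 2.326 × 4.007158
  = 9.3206

Rounded to 2 decimal places:

9.32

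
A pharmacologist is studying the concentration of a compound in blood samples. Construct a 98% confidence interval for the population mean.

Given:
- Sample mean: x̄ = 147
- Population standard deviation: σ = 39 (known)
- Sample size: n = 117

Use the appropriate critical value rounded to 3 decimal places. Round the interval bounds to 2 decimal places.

The population standard deviation σ is known, so use a z-interval (standard normal critical value).

For 98% confidence, z* = 2.326 (from standard normal table)

Standard error: SE = σ/√n = 39/√117 = 3.605551

Margin of error: E = z* × SE = 2.326 × 3.605551 = 8.3865

Z-interval: x̄ ± E = 147 ± 8.3865 = (138.6135, 155.3865)

Rounded to 2 decimal places:

(138.61, 155.39)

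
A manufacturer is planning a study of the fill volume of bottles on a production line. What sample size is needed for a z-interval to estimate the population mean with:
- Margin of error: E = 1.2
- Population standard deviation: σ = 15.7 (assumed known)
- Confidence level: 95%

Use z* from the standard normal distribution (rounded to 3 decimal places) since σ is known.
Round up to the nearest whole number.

Using z* since population σ is known (z-interval formula).

For 95% confidence, z* = 1.96 (from standard normal table)

Sample size formula for z-interval: n = (z*σ/E)²

n = (1.96 × 15.7 / 1.2)²
  = (25.643333)²
  = 657.5805

Round up to the nearest whole number: n = 658

658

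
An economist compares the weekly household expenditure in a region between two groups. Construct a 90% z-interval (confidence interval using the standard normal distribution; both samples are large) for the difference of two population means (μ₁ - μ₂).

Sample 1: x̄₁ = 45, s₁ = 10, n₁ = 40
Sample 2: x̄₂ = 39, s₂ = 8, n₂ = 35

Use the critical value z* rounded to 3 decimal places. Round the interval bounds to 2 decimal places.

Both samples are large (n₁ = 40 ≥ 30, n₂ = 35 ≥ 30), so a z-interval for the difference of means applies.

Point estimate: x̄₁ - x̄₂ = 45 - 39 = 6

Standard error: SE = √(s₁²/n₁ + s₂²/n₂)
= √(10²/40 + 8²/35)
= √(2.500000 + 1.828571)
= 2.080522

For 90% confidence, z* = 1.645 (from standard normal table)
Margin of error: E = z* × SE = 1.645 × 2.080522 = 3.4225

Z-interval: (x̄₁ - x̄₂) ± E = 6 ± 3.4225 = (2.5775, 9.4225)

Rounded to 2 decimal places:

(2.58, 9.42)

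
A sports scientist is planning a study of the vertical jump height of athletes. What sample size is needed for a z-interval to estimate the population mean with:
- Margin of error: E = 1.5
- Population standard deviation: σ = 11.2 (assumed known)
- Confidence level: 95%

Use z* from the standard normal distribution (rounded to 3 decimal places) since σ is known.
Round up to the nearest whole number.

Using z* since population σ is known (z-interval formula).

For 95% confidence, z* = 1.96 (from standard normal table)

Sample size formula for z-interval: n = (z*σ/E)²

n = (1.96 × 11.2 / 1.5)²
  = (14.634667)²
  = 214.1735

Round up to the nearest whole number: n = 215

215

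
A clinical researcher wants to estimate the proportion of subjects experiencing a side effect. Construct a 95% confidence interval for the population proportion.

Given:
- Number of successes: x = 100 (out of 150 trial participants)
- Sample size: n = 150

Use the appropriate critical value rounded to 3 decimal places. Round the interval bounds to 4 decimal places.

Sample proportion: p̂ = 100/150 = 0.666667

Check conditions for normal approximation:
  np̂ = 100 ≥ 10 ✓
  n(1-p̂) = 50 ≥ 10 ✓

The sample is large enough, so use a z-interval (normal approximation) for the proportion.

For 95% confidence, z* = 1.96 (from standard normal table)

Standard error: SE = √(p̂(1-p̂)/n) = √(0.666667×0.333333/150) = 0.03849002

Margin of error: E = z* × SE = 1.96 × 0.03849002 = 0.075440

Z-interval: p̂ ± E = 0.666667 ± 0.075440 = (0.591226, 0.742107)

Rounded to 4 decimal places:

(0.5912, 0.7421)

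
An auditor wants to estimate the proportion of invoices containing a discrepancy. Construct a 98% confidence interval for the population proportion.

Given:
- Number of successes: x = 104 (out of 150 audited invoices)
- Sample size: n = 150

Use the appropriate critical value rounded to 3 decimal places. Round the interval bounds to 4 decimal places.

Sample proportion: p̂ = 104/150 = 0.693333

Check conditions for normal approximation:
  np̂ = 104 ≥ 10 ✓
  n(1-p̂) = 46 ≥ 10 ✓

The sample is large enough, so use a z-interval (normal approximation) for the proportion.

For 98% confidence, z* = 2.326 (from standard normal table)

Standard error: SE = √(p̂(1-p̂)/n) = √(0.693333×0.306667/150) = 0.03764946

Margin of error: E = z* × SE = 2.326 × 0.03764946 = 0.087573

Z-interval: p̂ ± E = 0.693333 ± 0.087573 = (0.605761, 0.780906)

Rounded to 4 decimal places:

(0.6058, 0.7809)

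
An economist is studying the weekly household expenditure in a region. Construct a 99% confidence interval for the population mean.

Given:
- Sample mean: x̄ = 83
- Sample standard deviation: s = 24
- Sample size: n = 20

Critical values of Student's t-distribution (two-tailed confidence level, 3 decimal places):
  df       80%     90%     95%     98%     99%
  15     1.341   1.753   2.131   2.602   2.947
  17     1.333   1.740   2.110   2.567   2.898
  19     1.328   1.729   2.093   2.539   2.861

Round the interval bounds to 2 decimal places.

The population standard deviation σ is unknown (only the sample standard deviation s is given), so use a t-interval with df = n - 1 = 20 - 1 = 19.

For 99% confidence with df = 19, t* = 2.861 (from t-table)

Standard error: SE = s/√n = 24/√20 = 5.366563

Margin of error: E = t* × SE = 2.861 × 5.366563 = 15.3537

T-interval: x̄ ± E = 83 ± 15.3537 = (67.6463, 98.3537)

Rounded to 2 decimal places:

(67.65, 98.35)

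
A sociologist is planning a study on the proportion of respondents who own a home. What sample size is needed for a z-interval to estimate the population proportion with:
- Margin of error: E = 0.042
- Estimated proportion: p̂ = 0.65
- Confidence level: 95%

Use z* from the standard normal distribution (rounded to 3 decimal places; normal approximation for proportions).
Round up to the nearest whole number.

Using z* for proportion z-interval (normal approximation).

For 95% confidence, z* = 1.96 (from standard normal table)

Sample size formula for proportion z-interval: n = z*²p̂(1-p̂)/E²

n = 1.96² × 0.65 × 0.35 / 0.042²
  = 3.8416 × 0.2275 / 0.001764
  = 495.4444

Round up to the nearest whole number: n = 496

496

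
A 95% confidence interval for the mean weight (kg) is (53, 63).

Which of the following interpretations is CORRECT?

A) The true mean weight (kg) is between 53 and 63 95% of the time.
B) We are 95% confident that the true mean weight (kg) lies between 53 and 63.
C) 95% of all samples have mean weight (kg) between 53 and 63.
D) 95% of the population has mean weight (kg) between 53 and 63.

A confidence interval represents our confidence in the procedure, not a probability statement about the parameter.

Key concept: If we repeated this sampling process many times and computed a 95% CI each time, about 95% of those intervals would contain the true population parameter.

For this specific interval (53, 63):
- Midpoint (point estimate): 58
- Margin of error: 5

The correct interpretation is the one stating confidence that the true parameter lies in the interval — option B.

B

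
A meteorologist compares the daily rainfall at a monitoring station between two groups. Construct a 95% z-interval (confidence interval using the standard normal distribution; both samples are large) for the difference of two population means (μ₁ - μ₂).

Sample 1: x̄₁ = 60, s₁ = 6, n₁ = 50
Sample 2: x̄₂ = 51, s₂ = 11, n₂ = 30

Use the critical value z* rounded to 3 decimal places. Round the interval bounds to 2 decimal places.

Both samples are large (n₁ = 50 ≥ 30, n₂ = 30 ≥ 30), so a z-interval for the difference of means applies.

Point estimate: x̄₁ - x̄₂ = 60 - 51 = 9

Standard error: SE = √(s₁²/n₁ + s₂²/n₂)
= √(6²/50 + 11²/30)
= √(0.720000 + 4.033333)
= 2.180214

For 95% confidence, z* = 1.96 (from standard normal table)
Margin of error: E = z* × SE = 1.96 × 2.180214 = 4.2732

Z-interval: (x̄₁ - x̄₂) ± E = 9 ± 4.2732 = (4.7268, 13.2732)

Rounded to 2 decimal places:

(4.73, 13.27)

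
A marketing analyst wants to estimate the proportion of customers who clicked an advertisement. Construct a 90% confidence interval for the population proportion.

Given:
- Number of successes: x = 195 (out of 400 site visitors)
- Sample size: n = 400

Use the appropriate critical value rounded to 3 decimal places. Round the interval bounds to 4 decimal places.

Sample proportion: p̂ = 195/400 = 0.487500

Check conditions for normal approximation:
  np̂ = 195 ≥ 10 ✓
  n(1-p̂) = 205 ≥ 10 ✓

The sample is large enough, so use a z-interval (normal approximation) for the proportion.

For 90% confidence, z* = 1.645 (from standard normal table)

Standard error: SE = √(p̂(1-p̂)/n) = √(0.487500×0.512500/400) = 0.02499219

Margin of error: E = z* × SE = 1.645 × 0.02499219 = 0.041112

Z-interval: p̂ ± E = 0.487500 ± 0.041112 = (0.446388, 0.528612)

Rounded to 4 decimal places:

(0.4464, 0.5286)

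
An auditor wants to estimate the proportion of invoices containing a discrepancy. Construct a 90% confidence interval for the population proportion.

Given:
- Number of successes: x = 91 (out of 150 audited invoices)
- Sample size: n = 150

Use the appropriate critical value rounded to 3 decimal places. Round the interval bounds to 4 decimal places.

Sample proportion: p̂ = 91/150 = 0.606667

Check conditions for normal approximation:
  np̂ = 91 ≥ 10 ✓
  n(1-p̂) = 59 ≥ 10 ✓

The sample is large enough, so use a z-interval (normal approximation) for the proportion.

For 90% confidence, z* = 1.645 (from standard normal table)

Standard error: SE = √(p̂(1-p̂)/n) = √(0.606667×0.393333/150) = 0.03988502

Margin of error: E = z* × SE = 1.645 × 0.03988502 = 0.065611

Z-interval: p̂ ± E = 0.606667 ± 0.065611 = (0.541056, 0.672278)

Rounded to 4 decimal places:

(0.5411, 0.6723)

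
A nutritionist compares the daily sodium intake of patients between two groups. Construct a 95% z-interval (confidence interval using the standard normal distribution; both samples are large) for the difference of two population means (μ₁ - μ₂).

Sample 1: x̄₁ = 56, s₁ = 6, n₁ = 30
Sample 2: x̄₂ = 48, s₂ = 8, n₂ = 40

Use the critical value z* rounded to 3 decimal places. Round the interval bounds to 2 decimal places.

Both samples are large (n₁ = 30 ≥ 30, n₂ = 40 ≥ 30), so a z-interval for the difference of means applies.

Point estimate: x̄₁ - x̄₂ = 56 - 48 = 8

Standard error: SE = √(s₁²/n₁ + s₂²/n₂)
= √(6²/30 + 8²/40)
= √(1.200000 + 1.600000)
= 1.673320

For 95% confidence, z* = 1.96 (from standard normal table)
Margin of error: E = z* × SE = 1.96 × 1.673320 = 3.2797

Z-interval: (x̄₁ - x̄₂) ± E = 8 ± 3.2797 = (4.7203, 11.2797)

Rounded to 2 decimal places:

(4.72, 11.28)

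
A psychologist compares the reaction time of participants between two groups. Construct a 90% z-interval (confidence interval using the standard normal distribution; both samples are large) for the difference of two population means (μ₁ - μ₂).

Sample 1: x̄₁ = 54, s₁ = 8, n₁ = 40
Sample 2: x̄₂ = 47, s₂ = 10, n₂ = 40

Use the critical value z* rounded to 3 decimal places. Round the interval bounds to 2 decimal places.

Both samples are large (n₁ = 40 ≥ 30, n₂ = 40 ≥ 30), so a z-interval for the difference of means applies.

Point estimate: x̄₁ - x̄₂ = 54 - 47 = 7

Standard error: SE = √(s₁²/n₁ + s₂²/n₂)
= √(8²/40 + 10²/40)
= √(1.600000 + 2.500000)
= 2.024846

For 90% confidence, z* = 1.645 (from standard normal table)
Margin of error: E = z* × SE = 1.645 × 2.024846 = 3.3309

Z-interval: (x̄₁ - x̄₂) ± E = 7 ± 3.3309 = (3.6691, 10.3309)

Rounded to 2 decimal places:

(3.67, 10.33)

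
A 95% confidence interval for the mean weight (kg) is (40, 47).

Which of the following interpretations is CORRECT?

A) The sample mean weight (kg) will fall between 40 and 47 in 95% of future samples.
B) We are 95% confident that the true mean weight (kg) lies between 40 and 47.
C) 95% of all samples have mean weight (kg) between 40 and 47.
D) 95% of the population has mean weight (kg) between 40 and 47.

A confidence interval represents our confidence in the procedure, not a probability statement about the parameter.

Key concept: If we repeated this sampling process many times and computed a 95% CI each time, about 95% of those intervals would contain the true population parameter.

For this specific interval (40, 47):
- Midpoint (point estimate): 43.5
- Margin of error: 3.5

The correct interpretation is the one stating confidence that the true parameter lies in the interval — option B.

B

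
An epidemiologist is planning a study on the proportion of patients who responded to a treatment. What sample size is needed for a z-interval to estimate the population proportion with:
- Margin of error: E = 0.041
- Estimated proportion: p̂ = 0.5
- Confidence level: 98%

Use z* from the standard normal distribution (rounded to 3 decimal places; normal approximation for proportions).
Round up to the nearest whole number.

Using z* for proportion z-interval (normal approximation).

For 98% confidence, z* = 2.326 (from standard normal table)

Sample size formula for proportion z-interval: n = z*²p̂(1-p̂)/E²

n = 2.326² × 0.5 × 0.5 / 0.041²
  = 5.410276 × 0.25 / 0.001681
  = 804.6217

Round up to the nearest whole number: n = 805

805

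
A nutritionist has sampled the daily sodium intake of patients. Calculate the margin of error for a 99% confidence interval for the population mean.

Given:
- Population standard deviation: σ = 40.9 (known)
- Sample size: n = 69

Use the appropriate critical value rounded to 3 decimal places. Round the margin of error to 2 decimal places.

The population standard deviation σ is known, so use the z-interval margin of error formula.

For 99% confidence, z* = 2.576 (from standard normal table)

Margin of error formula for z-interval: E = z* × σ/√n

E = 2.576 × 40.9/√69
  = 2.576 × 4.923781
  = 12.6837

Rounded to 2 decimal places:

12.68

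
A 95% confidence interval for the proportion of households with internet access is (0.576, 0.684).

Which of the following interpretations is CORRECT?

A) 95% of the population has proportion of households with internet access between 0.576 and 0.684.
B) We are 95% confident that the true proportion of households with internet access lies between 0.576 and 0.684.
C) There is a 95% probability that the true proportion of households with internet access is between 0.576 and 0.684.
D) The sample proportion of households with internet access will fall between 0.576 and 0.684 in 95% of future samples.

A confidence interval represents our confidence in the procedure, not a probability statement about the parameter.

Key concept: If we repeated this sampling process many times and computed a 95% CI each time, about 95% of those intervals would contain the true population parameter.

For this specific interval (0.576, 0.684):
- Midpoint (point estimate): 0.63
- Margin of error: 0.054

The correct interpretation is the one stating confidence that the true parameter lies in the interval — option B.

B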